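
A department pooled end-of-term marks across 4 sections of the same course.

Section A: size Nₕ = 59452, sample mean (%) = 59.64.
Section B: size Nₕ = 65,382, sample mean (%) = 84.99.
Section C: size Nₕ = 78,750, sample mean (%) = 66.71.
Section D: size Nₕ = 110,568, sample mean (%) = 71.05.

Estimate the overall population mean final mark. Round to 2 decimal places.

70.70

x̄_st = (Σ Nₕx̄ₕ) / (Σ Nₕ) = (59452·59.64 + 65382·84.99 + 78750·66.71 + 110568·71.05) / 314152
= 22211802.36 / 314152 = 70.7040... → 70.70.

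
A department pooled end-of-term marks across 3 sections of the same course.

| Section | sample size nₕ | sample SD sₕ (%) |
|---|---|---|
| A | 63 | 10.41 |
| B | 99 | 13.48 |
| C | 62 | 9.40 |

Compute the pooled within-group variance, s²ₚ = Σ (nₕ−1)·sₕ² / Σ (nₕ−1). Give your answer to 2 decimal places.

Degrees of freedom: 62 + 98 + 61 = 221.
Σ(nₕ−1)sₕ² = 62·108.3681 + 98·181.7104 + 61·88.36 = 29916.4014.
s²ₚ = 29916.4014 / 221 = 135.3683... → 135.37.

135.37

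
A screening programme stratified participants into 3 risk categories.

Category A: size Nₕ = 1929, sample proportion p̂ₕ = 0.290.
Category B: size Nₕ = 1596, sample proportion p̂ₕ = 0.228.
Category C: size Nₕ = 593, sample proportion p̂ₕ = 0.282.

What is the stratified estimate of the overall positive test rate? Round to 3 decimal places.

0.265

N = 1929 + 1596 + 593 = 4118.
Overall proportion = Σ (Nₕ/N)·p̂ₕ.
Σ Nₕp̂ₕ = 559.41 + 363.888 + 167.226 = 1090.524.
1090.524 / 4118 = 0.26482... → 0.265.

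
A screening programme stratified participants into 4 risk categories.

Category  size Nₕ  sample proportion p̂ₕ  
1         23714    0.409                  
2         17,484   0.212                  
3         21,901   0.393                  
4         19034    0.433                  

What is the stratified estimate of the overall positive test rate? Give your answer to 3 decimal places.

0.368

N = 23714 + 17484 + 21901 + 19034 = 82133.
Overall proportion = Σ (Nₕ/N)·p̂ₕ.
Σ Nₕp̂ₕ = 9699.026 + 3706.608 + 8607.093 + 8241.722 = 30254.449.
30254.449 / 82133 = 0.36836... → 0.368.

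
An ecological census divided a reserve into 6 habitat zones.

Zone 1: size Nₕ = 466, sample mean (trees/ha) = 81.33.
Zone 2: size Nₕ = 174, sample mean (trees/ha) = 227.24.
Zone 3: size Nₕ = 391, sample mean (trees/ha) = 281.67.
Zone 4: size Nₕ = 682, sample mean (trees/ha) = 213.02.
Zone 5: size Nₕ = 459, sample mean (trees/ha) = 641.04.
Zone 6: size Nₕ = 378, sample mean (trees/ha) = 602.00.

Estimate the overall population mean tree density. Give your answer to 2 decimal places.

N = 466 + 174 + 391 + 682 + 459 + 378 = 2550.
The stratified mean weights each stratum mean by its population share Nₕ/N.
Σ Nₕx̄ₕ = 466·81.33 + 174·227.24 + 391·281.67 + 682·213.02 + 459·641.04 + 378·602.00 = 37899.78 + 39539.76 + 110132.97 + 145279.64 + 294237.36 + 227556 = 854645.51.
Divide by N: 854645.51 / 2550 = 335.1551... → 335.16.

335.16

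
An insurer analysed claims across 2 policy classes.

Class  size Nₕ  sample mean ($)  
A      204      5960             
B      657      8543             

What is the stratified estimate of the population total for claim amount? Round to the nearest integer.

Population total = Σ Nₕ·x̄ₕ (each stratum's size times its mean).
204·5960 + 657·8543 = 1215840 + 5612751 = 6828591.

6828591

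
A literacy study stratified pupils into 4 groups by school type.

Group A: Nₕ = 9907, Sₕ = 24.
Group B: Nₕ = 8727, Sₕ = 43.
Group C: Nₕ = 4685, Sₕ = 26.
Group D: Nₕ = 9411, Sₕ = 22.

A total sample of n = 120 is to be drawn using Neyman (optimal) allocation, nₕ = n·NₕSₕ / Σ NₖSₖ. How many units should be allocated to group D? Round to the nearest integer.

A: NₕSₕ = 9907·24 = 237768
B: NₕSₕ = 8727·43 = 375261
C: NₕSₕ = 4685·26 = 121810
D: NₕSₕ = 9411·22 = 207042
Σ NₕSₕ = 941881.
n_D = 120·207042/941881 = 26.378... → 26.

26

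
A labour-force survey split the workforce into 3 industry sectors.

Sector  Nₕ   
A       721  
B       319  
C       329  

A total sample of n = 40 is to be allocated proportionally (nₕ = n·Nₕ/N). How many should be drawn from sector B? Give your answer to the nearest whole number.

9

N = 721 + 319 + 329 = 1369.
n_B = 40·319/1369 = 9.321... → 9.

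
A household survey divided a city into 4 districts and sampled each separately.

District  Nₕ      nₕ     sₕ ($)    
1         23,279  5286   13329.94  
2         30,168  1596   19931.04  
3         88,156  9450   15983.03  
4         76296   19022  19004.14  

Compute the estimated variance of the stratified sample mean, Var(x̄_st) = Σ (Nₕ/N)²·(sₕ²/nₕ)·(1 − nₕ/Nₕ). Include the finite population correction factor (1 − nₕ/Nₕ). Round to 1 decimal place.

N = 217899; Wₕ = Nₕ/N.
district 1: (23279/217899)²·13329.94²/5286·(1 − 5286/23279) = 296.5423
district 2: (30168/217899)²·19931.04²/1596·(1 − 1596/30168) = 4518.5982
district 3: (88156/217899)²·15983.03²/9450·(1 − 9450/88156) = 3950.3508
district 4: (76296/217899)²·19004.14²/19022·(1 − 19022/76296) = 1747.3869
Sum = 10512.8782 → 10512.9.

10512.9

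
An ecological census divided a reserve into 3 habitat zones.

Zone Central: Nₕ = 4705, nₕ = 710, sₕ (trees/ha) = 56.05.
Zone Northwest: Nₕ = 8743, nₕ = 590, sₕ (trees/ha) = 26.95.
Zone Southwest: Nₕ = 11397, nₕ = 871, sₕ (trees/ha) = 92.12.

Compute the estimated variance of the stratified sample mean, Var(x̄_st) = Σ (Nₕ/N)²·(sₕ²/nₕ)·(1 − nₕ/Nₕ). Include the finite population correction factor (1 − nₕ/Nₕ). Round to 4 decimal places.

N = 24845. Term for each stratum: Wₕ²sₕ²/nₕ·(1−nₕ/Nₕ).
Var(x̄_st) = 0.1347384 + 0.1421561 + 1.8935013 = 2.1703958 → 2.1704.

2.1704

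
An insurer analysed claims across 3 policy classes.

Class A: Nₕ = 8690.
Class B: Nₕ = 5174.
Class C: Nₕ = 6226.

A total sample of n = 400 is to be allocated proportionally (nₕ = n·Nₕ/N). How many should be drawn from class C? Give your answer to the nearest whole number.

Share of class C = 6226/20090 = 0.30991.
Allocate 400 × 0.30991 = 123.962... → 124.

124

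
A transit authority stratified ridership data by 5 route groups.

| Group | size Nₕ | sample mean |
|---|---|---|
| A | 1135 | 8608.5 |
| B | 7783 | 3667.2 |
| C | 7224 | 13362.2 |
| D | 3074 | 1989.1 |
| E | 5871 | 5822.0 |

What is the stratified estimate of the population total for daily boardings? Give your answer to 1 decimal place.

Estimate total by summing Nₕ·x̄ₕ over strata.
1135·8608.5 + 7783·3667.2 + 7224·13362.2 + 3074·1989.1 + 5871·5822.0 = 9770647.5 + 28541817.6 + 96528532.8 + 6114493.4 + 34180962 = 175136453.3.

175136453.3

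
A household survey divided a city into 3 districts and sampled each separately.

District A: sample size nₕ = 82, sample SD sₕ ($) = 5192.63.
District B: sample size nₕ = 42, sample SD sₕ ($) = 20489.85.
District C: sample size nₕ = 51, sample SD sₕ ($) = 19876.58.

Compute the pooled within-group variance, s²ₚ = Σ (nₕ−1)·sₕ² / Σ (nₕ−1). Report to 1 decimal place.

A: (82−1)·5192.63² = 81·26963406.3169 = 2184035911.6689
B: (42−1)·20489.85² = 41·419833953.0225 = 17213192073.9225
C: (51−1)·19876.58² = 50·395078432.4964 = 19753921624.82
Numerator = 39151149610.4114; denominator = Σ(nₕ−1) = 172.
s²ₚ = 39151149610.4114/172 = 227622962.851... → 227622962.9.

227622962.9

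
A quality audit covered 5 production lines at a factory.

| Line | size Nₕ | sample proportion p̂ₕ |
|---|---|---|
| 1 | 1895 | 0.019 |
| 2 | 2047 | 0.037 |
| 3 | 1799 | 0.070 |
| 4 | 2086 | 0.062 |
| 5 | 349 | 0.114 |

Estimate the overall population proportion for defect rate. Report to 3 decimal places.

0.050

Wₕ = Nₕ/N with N = 8176: 0.2318, 0.2504, 0.2200, 0.2551, 0.0427.
p̂_st = 0.2318·0.019 + 0.2504·0.037 + 0.2200·0.070 + 0.2551·0.062 + 0.0427·0.114 ≈ 0.04975... → 0.050.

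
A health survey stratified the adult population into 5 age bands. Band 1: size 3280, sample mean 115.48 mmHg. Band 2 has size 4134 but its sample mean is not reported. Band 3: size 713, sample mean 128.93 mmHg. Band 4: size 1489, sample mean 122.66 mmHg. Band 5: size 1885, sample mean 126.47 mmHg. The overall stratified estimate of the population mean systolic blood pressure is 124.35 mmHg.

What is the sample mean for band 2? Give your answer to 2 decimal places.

N = 3280 + 4134 + 713 + 1489 + 1885 = 11501.
Overall total = μ·N = 124.35·11501 = 1430149.35.
Subtract the known strata: 3280·115.48 + 713·128.93 + 1489·122.66 + 1885·126.47 = 891738.18.
Remaining total for band 2: 1430149.35 − 891738.18 = 538411.17.
Divide by its size: 538411.17 / 4134 = 130.2398... → 130.24.

130.24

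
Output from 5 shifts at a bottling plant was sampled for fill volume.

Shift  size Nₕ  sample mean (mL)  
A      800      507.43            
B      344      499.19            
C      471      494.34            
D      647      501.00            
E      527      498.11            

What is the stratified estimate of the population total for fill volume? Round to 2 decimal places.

Population total = Σ Nₕ·x̄ₕ (each stratum's size times its mean).
800·507.43 + 344·499.19 + 471·494.34 + 647·501.00 + 527·498.11 = 405944 + 171721.36 + 232834.14 + 324147 + 262503.97 = 1397150.47.

1397150.47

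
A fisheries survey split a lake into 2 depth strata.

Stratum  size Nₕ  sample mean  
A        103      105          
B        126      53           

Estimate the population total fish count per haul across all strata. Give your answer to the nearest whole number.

Population total = Σ Nₕ·x̄ₕ (each stratum's size times its mean).
103·105 + 126·53 = 10815 + 6678 = 17493.

17493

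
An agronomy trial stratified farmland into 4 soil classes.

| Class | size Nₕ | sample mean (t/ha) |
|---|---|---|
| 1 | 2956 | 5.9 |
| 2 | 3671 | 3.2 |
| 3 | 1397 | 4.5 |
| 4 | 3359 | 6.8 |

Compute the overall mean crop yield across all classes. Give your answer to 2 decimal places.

N = 11383; weights Wₕ = Nₕ/N = (0.2597, 0.3225, 0.1227, 0.2951).
x̄_st = Σ Wₕ·x̄ₕ = 0.2597·5.9 + 0.3225·3.2 + 0.1227·4.5 + 0.2951·6.8 ≈ 5.1230...
→ 5.12.

5.12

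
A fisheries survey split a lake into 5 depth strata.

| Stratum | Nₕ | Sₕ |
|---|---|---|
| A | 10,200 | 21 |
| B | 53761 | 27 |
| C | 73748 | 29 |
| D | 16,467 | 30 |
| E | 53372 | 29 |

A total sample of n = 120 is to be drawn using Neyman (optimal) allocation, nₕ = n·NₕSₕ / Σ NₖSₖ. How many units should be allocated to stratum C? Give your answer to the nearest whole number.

A: NₕSₕ = 10200·21 = 214200
B: NₕSₕ = 53761·27 = 1451547
C: NₕSₕ = 73748·29 = 2138692
D: NₕSₕ = 16467·30 = 494010
E: NₕSₕ = 53372·29 = 1547788
Σ NₕSₕ = 5846237.
n_C = 120·2138692/5846237 = 43.899... → 44.

44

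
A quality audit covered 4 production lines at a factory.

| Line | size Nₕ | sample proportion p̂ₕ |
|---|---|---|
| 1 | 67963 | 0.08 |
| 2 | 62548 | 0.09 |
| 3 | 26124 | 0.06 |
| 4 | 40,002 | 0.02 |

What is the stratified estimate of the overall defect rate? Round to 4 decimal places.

0.0683

Wₕ = Nₕ/N with N = 196637: 0.3456, 0.3181, 0.1329, 0.2034.
p̂_st = 0.3456·0.08 + 0.3181·0.09 + 0.1329·0.06 + 0.2034·0.02 ≈ 0.068318... → 0.0683.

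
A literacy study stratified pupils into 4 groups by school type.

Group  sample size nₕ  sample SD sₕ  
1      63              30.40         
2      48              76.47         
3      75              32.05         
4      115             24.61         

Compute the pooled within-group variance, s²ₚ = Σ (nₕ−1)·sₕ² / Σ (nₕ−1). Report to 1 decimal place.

1606.7

Degrees of freedom: 62 + 47 + 74 + 114 = 297.
Σ(nₕ−1)sₕ² = 62·924.16 + 47·5847.6609 + 74·1027.2025 + 114·605.6521 = 477195.3067.
s²ₚ = 477195.3067 / 297 = 1606.718... → 1606.7.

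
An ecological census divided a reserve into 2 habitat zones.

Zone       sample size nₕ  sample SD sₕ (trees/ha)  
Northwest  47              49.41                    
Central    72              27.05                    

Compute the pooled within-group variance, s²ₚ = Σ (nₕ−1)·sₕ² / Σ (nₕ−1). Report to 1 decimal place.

Degrees of freedom: 46 + 71 = 117.
Σ(nₕ−1)sₕ² = 46·2441.3481 + 71·731.7025 = 164252.8901.
s²ₚ = 164252.8901 / 117 = 1403.871... → 1403.9.

1403.9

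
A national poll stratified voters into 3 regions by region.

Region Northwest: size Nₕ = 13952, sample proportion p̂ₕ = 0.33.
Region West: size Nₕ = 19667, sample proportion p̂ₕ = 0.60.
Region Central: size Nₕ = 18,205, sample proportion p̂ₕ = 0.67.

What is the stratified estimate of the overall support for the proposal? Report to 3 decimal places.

0.552

Wₕ = Nₕ/N with N = 51824: 0.2692, 0.3795, 0.3513.
p̂_st = 0.2692·0.33 + 0.3795·0.60 + 0.3513·0.67 ≈ 0.55190... → 0.552.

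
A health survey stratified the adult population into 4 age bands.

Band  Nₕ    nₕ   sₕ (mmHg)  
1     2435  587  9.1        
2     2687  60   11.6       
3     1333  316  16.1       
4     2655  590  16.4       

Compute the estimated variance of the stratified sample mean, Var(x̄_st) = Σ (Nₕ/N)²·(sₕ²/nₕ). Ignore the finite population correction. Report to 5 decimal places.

0.26146

N = 9110; Wₕ = Nₕ/N.
band 1: (2435/9110)²·9.1²/587 = 0.01007873
band 2: (2687/9110)²·11.6²/60 = 0.19510271
band 3: (1333/9110)²·16.1²/316 = 0.01756258
band 4: (2655/9110)²·16.4²/590 = 0.03871934
Sum = 0.26146336 → 0.26146.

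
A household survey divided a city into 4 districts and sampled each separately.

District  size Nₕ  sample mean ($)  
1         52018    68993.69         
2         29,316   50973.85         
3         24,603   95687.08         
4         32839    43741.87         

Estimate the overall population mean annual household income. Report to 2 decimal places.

63943.99

N = 138776; weights Wₕ = Nₕ/N = (0.3748, 0.2112, 0.1773, 0.2366).
x̄_st = Σ Wₕ·x̄ₕ = 0.3748·68993.69 + 0.2112·50973.85 + 0.1773·95687.08 + 0.2366·43741.87 ≈ 63943.9936...
→ 63943.99.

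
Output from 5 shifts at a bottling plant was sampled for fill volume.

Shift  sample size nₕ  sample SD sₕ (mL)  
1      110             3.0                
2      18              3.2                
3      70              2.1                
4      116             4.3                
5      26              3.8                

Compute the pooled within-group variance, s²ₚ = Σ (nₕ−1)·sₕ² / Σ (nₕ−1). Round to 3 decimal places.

11.781

1: (110−1)·3.0² = 109·9 = 981
2: (18−1)·3.2² = 17·10.24 = 174.08
3: (70−1)·2.1² = 69·4.41 = 304.29
4: (116−1)·4.3² = 115·18.49 = 2126.35
5: (26−1)·3.8² = 25·14.44 = 361
Numerator = 3946.72; denominator = Σ(nₕ−1) = 335.
s²ₚ = 3946.72/335 = 11.78125... → 11.781.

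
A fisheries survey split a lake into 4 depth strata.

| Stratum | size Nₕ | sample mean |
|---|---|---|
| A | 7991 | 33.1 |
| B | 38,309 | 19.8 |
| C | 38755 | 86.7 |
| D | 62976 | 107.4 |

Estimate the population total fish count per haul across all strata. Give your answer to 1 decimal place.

Population total = Σ Nₕ·x̄ₕ (each stratum's size times its mean).
7991·33.1 + 38309·19.8 + 38755·86.7 + 62976·107.4 = 264502.1 + 758518.2 + 3360058.5 + 6763622.4 = 11146701.2.

11146701.2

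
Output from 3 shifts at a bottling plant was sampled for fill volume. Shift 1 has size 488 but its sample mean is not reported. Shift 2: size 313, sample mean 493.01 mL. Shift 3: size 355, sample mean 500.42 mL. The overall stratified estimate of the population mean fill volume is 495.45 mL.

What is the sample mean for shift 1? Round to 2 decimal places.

493.40

N = 488 + 313 + 355 = 1156.
Overall total = μ·N = 495.45·1156 = 572740.2.
Subtract the known strata: 313·493.01 + 355·500.42 = 331961.23.
Remaining total for shift 1: 572740.2 − 331961.23 = 240778.97.
Divide by its size: 240778.97 / 488 = 493.3995... → 493.40.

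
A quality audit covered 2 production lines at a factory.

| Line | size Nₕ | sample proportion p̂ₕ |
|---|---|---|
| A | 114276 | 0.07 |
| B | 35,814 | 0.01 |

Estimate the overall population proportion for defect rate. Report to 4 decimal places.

N = 114276 + 35814 = 150090.
Overall proportion = Σ (Nₕ/N)·p̂ₕ.
Σ Nₕp̂ₕ = 7999.32 + 358.14 = 8357.46.
8357.46 / 150090 = 0.055683... → 0.0557.

0.0557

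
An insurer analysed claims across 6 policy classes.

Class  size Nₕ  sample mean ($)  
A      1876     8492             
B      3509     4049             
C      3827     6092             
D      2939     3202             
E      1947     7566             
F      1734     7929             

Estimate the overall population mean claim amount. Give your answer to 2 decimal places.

x̄_st = (Σ Nₕx̄ₕ) / (Σ Nₕ) = (1876·8492 + 3509·4049 + 3827·6092 + 2939·3202 + 1947·7566 + 1734·7929) / 15832
= 91343583 / 15832 = 5769.5543... → 5769.55.

5769.55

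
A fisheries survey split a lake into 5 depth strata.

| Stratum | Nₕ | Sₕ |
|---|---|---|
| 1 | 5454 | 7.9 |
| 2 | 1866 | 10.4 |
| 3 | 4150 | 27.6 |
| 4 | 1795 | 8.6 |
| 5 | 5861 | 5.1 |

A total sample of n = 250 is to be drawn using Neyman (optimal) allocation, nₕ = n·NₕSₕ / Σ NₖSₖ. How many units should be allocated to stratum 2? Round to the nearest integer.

Σ NₕSₕ = 5454·7.9 + 1866·10.4 + 4150·27.6 + 1795·8.6 + 5861·5.1 = 222361.1.
Share for 2: 19406.4/222361.1 = 0.08727.
n_2 = 250 × 0.08727 = 21.819... → 22.

22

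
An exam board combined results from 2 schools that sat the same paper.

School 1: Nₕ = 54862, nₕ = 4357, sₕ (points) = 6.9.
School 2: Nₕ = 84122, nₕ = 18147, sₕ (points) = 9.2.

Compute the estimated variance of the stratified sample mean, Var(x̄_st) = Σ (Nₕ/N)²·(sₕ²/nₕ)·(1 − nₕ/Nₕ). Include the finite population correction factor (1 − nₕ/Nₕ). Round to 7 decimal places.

0.0029075

N = 138984. Term for each stratum: Wₕ²sₕ²/nₕ·(1−nₕ/Nₕ).
Var(x̄_st) = 0.0015674259 + 0.0013400783 = 0.0029075043 → 0.0029075.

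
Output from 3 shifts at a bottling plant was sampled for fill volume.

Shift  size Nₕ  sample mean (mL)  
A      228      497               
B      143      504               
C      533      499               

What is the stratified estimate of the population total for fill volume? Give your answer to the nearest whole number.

451355

A: 228·497 = 113316
B: 143·504 = 72072
C: 533·499 = 265967
τ̂ = Σ Nₕx̄ₕ = 451355.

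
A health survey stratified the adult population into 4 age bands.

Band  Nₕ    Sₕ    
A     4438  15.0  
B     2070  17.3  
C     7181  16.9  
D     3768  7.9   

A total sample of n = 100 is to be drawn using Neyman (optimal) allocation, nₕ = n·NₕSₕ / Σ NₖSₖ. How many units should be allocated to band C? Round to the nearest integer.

48

A: NₕSₕ = 4438·15.0 = 66570
B: NₕSₕ = 2070·17.3 = 35811
C: NₕSₕ = 7181·16.9 = 121358.9
D: NₕSₕ = 3768·7.9 = 29767.2
Σ NₕSₕ = 253507.1.
n_C = 100·121358.9/253507.1 = 47.872... → 48.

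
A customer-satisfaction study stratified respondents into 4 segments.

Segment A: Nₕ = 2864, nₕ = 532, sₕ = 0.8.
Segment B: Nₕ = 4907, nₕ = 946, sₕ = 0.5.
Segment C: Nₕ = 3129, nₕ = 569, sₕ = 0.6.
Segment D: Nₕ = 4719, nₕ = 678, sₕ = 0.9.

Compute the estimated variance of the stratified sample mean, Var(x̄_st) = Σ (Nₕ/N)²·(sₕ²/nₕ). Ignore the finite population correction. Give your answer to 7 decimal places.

N = 15619. Term for each stratum: Wₕ²sₕ²/nₕ.
Var(x̄_st) = 0.0000404490 + 0.0000260840 + 0.0000253919 + 0.0001090558 = 0.0002009807 → 0.0002010.

0.0002010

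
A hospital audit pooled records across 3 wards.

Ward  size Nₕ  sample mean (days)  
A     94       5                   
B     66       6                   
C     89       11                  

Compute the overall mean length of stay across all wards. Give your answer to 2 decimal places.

7.41

N = 249; weights Wₕ = Nₕ/N = (0.3775, 0.2651, 0.3574).
x̄_st = Σ Wₕ·x̄ₕ = 0.3775·5 + 0.2651·6 + 0.3574·11 ≈ 7.4096...
→ 7.41.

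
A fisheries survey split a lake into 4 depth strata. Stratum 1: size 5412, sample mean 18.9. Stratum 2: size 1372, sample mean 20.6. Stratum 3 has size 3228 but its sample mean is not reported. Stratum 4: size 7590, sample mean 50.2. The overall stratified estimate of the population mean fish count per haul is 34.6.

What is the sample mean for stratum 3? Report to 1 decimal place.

N = 5412 + 1372 + 3228 + 7590 = 17602.
Overall total = μ·N = 34.6·17602 = 609029.2.
Subtract the known strata: 5412·18.9 + 1372·20.6 + 7590·50.2 = 511568.
Remaining total for stratum 3: 609029.2 − 511568 = 97461.2.
Divide by its size: 97461.2 / 3228 = 30.192... → 30.2.

30.2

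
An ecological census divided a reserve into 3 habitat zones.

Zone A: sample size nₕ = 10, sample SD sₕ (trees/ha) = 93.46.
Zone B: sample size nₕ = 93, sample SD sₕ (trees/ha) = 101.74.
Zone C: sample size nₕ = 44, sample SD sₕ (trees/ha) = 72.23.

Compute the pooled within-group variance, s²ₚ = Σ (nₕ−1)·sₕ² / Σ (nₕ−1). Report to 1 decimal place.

A: (10−1)·93.46² = 9·8734.7716 = 78612.9444
B: (93−1)·101.74² = 92·10351.0276 = 952294.5392
C: (44−1)·72.23² = 43·5217.1729 = 224338.4347
Numerator = 1255245.9183; denominator = Σ(nₕ−1) = 144.
s²ₚ = 1255245.9183/144 = 8716.986... → 8717.0.

8717.0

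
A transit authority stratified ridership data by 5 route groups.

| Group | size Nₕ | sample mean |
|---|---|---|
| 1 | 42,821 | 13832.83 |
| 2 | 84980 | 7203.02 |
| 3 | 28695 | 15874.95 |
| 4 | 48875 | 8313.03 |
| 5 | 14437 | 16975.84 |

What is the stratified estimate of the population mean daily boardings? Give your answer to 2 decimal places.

x̄_st = (Σ Nₕx̄ₕ) / (Σ Nₕ) = (42821·13832.83 + 84980·7203.02 + 28695·15874.95 + 48875·8313.03 + 14437·16975.84) / 219808
= 2311359486.61 / 219808 = 10515.3565... → 10515.36.

10515.36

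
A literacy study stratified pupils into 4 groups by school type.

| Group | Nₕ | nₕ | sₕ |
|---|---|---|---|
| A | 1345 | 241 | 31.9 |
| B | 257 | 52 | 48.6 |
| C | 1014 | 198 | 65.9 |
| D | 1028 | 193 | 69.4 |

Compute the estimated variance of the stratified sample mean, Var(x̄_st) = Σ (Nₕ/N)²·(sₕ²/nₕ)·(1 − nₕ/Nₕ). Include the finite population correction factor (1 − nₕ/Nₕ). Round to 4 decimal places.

3.6323

N = 3644; Wₕ = Nₕ/N.
group A: (1345/3644)²·31.9²/241·(1 − 241/1345) = 0.4721706
group B: (257/3644)²·48.6²/52·(1 − 52/257) = 0.1802185
group C: (1014/3644)²·65.9²/198·(1 − 198/1014) = 1.3667120
group D: (1028/3644)²·69.4²/193·(1 − 193/1028) = 1.6131862
Sum = 3.6322873 → 3.6323.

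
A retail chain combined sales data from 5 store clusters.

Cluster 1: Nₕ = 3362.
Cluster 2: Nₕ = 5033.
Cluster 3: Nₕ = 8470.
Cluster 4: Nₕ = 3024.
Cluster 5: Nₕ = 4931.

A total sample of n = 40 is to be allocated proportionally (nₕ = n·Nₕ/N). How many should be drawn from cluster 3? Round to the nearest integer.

N = 3362 + 5033 + 8470 + 3024 + 4931 = 24820.
n_3 = 40·8470/24820 = 13.650... → 14.

14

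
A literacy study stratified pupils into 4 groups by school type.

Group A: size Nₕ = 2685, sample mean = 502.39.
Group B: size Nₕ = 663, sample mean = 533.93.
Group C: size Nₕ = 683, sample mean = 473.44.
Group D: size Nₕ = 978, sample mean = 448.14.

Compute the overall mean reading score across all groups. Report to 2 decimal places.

N = 5009; weights Wₕ = Nₕ/N = (0.5360, 0.1324, 0.1364, 0.1952).
x̄_st = Σ Wₕ·x̄ₕ = 0.5360·502.39 + 0.1324·533.93 + 0.1364·473.44 + 0.1952·448.14 ≈ 492.0250...
→ 492.02.

492.02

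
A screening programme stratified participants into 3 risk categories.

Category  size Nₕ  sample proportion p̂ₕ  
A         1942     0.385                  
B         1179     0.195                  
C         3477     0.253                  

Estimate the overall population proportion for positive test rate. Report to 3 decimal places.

0.281

N = 1942 + 1179 + 3477 = 6598.
Overall proportion = Σ (Nₕ/N)·p̂ₕ.
Σ Nₕp̂ₕ = 747.67 + 229.905 + 879.681 = 1857.256.
1857.256 / 6598 = 0.28149... → 0.281.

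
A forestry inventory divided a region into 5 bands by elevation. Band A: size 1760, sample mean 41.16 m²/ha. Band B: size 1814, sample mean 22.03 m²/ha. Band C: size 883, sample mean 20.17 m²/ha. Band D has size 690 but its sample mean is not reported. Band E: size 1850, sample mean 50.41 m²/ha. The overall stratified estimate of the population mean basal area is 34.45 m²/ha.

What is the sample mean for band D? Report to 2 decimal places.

N = 1760 + 1814 + 883 + 690 + 1850 = 6997.
Overall total = μ·N = 34.45·6997 = 241046.65.
Subtract the known strata: 1760·41.16 + 1814·22.03 + 883·20.17 + 1850·50.41 = 223472.63.
Remaining total for band D: 241046.65 − 223472.63 = 17574.02.
Divide by its size: 17574.02 / 690 = 25.4696... → 25.47.

25.47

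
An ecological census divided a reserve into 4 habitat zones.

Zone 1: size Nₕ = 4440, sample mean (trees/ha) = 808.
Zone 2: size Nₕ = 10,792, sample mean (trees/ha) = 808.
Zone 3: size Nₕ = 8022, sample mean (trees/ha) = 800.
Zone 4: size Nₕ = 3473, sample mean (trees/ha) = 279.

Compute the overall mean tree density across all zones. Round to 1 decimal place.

736.9

N = 26727; weights Wₕ = Nₕ/N = (0.1661, 0.4038, 0.3001, 0.1299).
x̄_st = Σ Wₕ·x̄ₕ = 0.1661·808 + 0.4038·808 + 0.3001·800 + 0.1299·279 ≈ 736.859...
→ 736.9.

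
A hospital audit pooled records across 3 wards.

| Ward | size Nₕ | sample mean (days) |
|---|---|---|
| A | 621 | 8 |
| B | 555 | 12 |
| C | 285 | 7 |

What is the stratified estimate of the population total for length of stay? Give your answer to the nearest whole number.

A: 621·8 = 4968
B: 555·12 = 6660
C: 285·7 = 1995
τ̂ = Σ Nₕx̄ₕ = 13623.

13623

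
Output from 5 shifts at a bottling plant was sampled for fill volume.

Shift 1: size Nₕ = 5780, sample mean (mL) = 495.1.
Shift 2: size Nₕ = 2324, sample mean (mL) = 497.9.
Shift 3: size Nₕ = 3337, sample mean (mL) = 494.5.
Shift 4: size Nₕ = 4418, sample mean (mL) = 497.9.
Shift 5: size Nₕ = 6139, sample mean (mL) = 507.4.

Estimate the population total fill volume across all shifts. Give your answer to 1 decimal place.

Estimate total by summing Nₕ·x̄ₕ over strata.
5780·495.1 + 2324·497.9 + 3337·494.5 + 4418·497.9 + 6139·507.4 = 2861678 + 1157119.6 + 1650146.5 + 2199722.2 + 3114928.6 = 10983594.9.

10983594.9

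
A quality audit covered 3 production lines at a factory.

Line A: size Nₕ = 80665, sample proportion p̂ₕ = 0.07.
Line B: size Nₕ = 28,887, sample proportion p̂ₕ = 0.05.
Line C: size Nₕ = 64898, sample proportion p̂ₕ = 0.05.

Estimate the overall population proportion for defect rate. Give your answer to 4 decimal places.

N = 80665 + 28887 + 64898 = 174450.
Overall proportion = Σ (Nₕ/N)·p̂ₕ.
Σ Nₕp̂ₕ = 5646.55 + 1444.35 + 3244.9 = 10335.8.
10335.8 / 174450 = 0.059248... → 0.0592.

0.0592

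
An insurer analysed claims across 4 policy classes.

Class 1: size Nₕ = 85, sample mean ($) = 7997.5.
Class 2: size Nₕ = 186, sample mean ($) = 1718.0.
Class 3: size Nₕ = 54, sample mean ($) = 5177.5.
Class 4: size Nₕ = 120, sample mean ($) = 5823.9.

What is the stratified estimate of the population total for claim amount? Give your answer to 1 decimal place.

Estimate total by summing Nₕ·x̄ₕ over strata.
85·7997.5 + 186·1718.0 + 54·5177.5 + 120·5823.9 = 679787.5 + 319548 + 279585 + 698868 = 1977788.5.

1977788.5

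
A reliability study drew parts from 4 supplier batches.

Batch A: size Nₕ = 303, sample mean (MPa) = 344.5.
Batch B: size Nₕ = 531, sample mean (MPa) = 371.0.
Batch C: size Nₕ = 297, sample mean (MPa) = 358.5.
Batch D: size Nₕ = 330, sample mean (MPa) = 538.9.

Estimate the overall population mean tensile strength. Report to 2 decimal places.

N = 303 + 531 + 297 + 330 = 1461.
Weight each subgroup mean by Nₕ/N and sum.
Σ Nₕx̄ₕ = 303·344.5 + 531·371.0 + 297·358.5 + 330·538.9 = 104383.5 + 197001 + 106474.5 + 177837 = 585696.
Divide by N: 585696 / 1461 = 400.8871... → 400.89.

400.89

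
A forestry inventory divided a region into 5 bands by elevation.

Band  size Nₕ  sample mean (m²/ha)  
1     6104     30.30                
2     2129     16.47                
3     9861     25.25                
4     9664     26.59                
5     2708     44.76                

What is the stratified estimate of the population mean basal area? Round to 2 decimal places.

N = 30466; weights Wₕ = Nₕ/N = (0.2004, 0.0699, 0.3237, 0.3172, 0.0889).
x̄_st = Σ Wₕ·x̄ₕ = 0.2004·30.30 + 0.0699·16.47 + 0.3237·25.25 + 0.3172·26.59 + 0.0889·44.76 ≈ 27.8075...
→ 27.81.

27.81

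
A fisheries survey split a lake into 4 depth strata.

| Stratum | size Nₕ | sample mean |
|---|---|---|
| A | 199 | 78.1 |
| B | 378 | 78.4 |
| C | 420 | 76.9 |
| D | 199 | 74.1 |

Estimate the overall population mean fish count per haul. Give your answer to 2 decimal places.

N = 1196; weights Wₕ = Nₕ/N = (0.1664, 0.3161, 0.3512, 0.1664).
x̄_st = Σ Wₕ·x̄ₕ = 0.1664·78.1 + 0.3161·78.4 + 0.3512·76.9 + 0.1664·74.1 ≈ 77.1079...
→ 77.11.

77.11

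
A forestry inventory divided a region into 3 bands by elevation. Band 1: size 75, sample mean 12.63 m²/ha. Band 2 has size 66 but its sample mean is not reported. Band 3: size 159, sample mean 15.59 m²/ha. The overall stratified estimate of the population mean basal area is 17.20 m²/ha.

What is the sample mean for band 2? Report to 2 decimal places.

N = 75 + 66 + 159 = 300.
Overall total = μ·N = 17.20·300 = 5160.
Subtract the known strata: 75·12.63 + 159·15.59 = 3426.06.
Remaining total for band 2: 5160 − 3426.06 = 1733.94.
Divide by its size: 1733.94 / 66 = 26.2718... → 26.27.

26.27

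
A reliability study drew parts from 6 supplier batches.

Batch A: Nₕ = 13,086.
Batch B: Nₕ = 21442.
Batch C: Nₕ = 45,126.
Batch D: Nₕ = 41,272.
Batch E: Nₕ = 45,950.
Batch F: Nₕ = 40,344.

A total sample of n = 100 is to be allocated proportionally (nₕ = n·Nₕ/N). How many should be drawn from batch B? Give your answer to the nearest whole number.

N = 13086 + 21442 + 45126 + 41272 + 45950 + 40344 = 207220.
n_B = 100·21442/207220 = 10.347... → 10.

10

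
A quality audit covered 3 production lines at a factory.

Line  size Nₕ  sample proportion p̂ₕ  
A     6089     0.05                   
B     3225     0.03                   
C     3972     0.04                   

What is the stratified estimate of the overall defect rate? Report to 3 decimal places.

Wₕ = Nₕ/N with N = 13286: 0.4583, 0.2427, 0.2990.
p̂_st = 0.4583·0.05 + 0.2427·0.03 + 0.2990·0.04 ≈ 0.04216... → 0.042.

0.042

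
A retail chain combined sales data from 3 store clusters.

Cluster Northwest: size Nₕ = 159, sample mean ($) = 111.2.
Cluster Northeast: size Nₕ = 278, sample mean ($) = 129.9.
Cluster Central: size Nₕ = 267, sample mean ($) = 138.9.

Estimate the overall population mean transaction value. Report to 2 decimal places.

N = 159 + 278 + 267 = 704.
The stratified mean weights each stratum mean by its population share Nₕ/N.
Σ Nₕx̄ₕ = 159·111.2 + 278·129.9 + 267·138.9 = 17680.8 + 36112.2 + 37086.3 = 90879.3.
Divide by N: 90879.3 / 704 = 129.0899... → 129.09.

129.09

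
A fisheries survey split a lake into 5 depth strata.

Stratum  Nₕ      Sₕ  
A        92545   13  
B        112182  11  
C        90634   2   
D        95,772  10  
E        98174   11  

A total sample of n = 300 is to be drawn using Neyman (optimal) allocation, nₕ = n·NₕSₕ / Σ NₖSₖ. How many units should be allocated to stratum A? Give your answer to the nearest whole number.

78

Σ NₕSₕ = 92545·13 + 112182·11 + 90634·2 + 95772·10 + 98174·11 = 4655989.
Share for A: 1203085/4655989 = 0.25840.
n_A = 300 × 0.25840 = 77.519... → 78.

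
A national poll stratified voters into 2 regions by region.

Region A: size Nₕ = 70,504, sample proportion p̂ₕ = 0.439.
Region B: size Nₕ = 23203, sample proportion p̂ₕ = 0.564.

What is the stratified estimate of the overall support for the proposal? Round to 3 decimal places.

0.470

Wₕ = Nₕ/N with N = 93707: 0.7524, 0.2476.
p̂_st = 0.7524·0.439 + 0.2476·0.564 ≈ 0.46995... → 0.470.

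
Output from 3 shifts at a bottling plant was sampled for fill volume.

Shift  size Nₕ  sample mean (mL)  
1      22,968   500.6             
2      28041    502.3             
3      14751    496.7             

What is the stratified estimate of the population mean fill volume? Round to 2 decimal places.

500.45

N = 22968 + 28041 + 14751 = 65760.
Overall mean = Σ (Nₕ/N)·x̄ₕ — weight by population share, not a simple average.
Σ Nₕx̄ₕ = 22968·500.6 + 28041·502.3 + 14751·496.7 = 11497780.8 + 14084994.3 + 7326821.7 = 32909596.8.
Divide by N: 32909596.8 / 65760 = 500.4501... → 500.45.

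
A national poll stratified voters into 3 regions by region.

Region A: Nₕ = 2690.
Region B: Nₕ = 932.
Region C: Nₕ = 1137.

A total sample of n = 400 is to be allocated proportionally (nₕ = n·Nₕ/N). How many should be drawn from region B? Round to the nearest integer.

N = 2690 + 932 + 1137 = 4759.
n_B = 400·932/4759 = 78.336... → 78.

78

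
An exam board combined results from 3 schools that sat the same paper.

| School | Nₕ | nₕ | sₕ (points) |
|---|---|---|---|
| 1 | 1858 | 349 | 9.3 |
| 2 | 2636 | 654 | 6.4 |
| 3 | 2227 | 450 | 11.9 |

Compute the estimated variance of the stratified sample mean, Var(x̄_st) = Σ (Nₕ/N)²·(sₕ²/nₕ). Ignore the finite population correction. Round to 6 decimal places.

N = 6721. Term for each stratum: Wₕ²sₕ²/nₕ.
Var(x̄_st) = 0.018939308 + 0.009633968 + 0.034550477 = 0.063123753 → 0.063124.

0.063124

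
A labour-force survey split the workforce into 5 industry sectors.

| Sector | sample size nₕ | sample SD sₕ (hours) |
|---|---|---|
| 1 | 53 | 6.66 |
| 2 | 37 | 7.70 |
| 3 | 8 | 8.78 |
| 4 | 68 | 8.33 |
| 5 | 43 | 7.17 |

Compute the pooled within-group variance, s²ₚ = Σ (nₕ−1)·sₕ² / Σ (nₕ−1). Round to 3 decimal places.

57.788

Degrees of freedom: 52 + 36 + 7 + 67 + 42 = 204.
Σ(nₕ−1)sₕ² = 52·44.3556 + 36·59.29 + 7·77.0884 + 67·69.3889 + 42·51.4089 = 11788.7801.
s²ₚ = 11788.7801 / 204 = 57.78814... → 57.788.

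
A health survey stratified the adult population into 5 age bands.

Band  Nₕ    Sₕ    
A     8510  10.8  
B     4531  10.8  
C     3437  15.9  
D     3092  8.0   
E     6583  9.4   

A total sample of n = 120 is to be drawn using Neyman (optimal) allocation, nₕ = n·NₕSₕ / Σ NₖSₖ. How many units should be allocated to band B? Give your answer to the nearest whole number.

21

A: NₕSₕ = 8510·10.8 = 91908
B: NₕSₕ = 4531·10.8 = 48934.8
C: NₕSₕ = 3437·15.9 = 54648.3
D: NₕSₕ = 3092·8.0 = 24736
E: NₕSₕ = 6583·9.4 = 61880.2
Σ NₕSₕ = 282107.3.
n_B = 120·48934.8/282107.3 = 20.815... → 21.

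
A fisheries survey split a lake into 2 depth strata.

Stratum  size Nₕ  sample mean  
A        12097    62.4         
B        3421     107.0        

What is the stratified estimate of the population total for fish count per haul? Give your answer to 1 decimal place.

Estimate total by summing Nₕ·x̄ₕ over strata.
12097·62.4 + 3421·107.0 = 754852.8 + 366047 = 1120899.8.

1120899.8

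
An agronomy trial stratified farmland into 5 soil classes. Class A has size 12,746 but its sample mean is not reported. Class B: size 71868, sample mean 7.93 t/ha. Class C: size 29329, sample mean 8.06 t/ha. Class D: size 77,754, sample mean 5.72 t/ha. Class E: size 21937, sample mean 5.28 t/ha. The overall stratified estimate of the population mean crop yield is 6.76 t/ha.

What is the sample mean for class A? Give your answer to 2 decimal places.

N = 12746 + 71868 + 29329 + 77754 + 21937 = 213634.
Overall total = μ·N = 6.76·213634 = 1444165.84.
Subtract the known strata: 71868·7.93 + 29329·8.06 + 77754·5.72 + 21937·5.28 = 1366885.22.
Remaining total for class A: 1444165.84 − 1366885.22 = 77280.62.
Divide by its size: 77280.62 / 12746 = 6.0631... → 6.06.

6.06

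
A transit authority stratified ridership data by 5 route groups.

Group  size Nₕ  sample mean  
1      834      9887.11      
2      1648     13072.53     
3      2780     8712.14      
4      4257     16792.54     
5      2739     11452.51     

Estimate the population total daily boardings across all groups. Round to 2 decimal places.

156863396.05

1: 834·9887.11 = 8245849.74
2: 1648·13072.53 = 21543529.44
3: 2780·8712.14 = 24219749.2
4: 4257·16792.54 = 71485842.78
5: 2739·11452.51 = 31368424.89
τ̂ = Σ Nₕx̄ₕ = 156863396.05.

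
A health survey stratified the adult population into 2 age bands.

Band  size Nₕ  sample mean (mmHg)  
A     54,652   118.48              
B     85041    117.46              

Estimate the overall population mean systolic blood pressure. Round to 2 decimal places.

N = 54652 + 85041 = 139693.
Weight each subgroup mean by Nₕ/N and sum.
Σ Nₕx̄ₕ = 54652·118.48 + 85041·117.46 = 6475168.96 + 9988915.86 = 16464084.82.
Divide by N: 16464084.82 / 139693 = 117.8591... → 117.86.

117.86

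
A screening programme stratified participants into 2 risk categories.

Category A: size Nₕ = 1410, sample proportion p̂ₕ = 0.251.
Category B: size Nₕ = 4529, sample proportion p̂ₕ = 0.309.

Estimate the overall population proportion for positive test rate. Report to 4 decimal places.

N = 1410 + 4529 = 5939.
Overall proportion = Σ (Nₕ/N)·p̂ₕ.
Σ Nₕp̂ₕ = 353.91 + 1399.461 = 1753.371.
1753.371 / 5939 = 0.295230... → 0.2952.

0.2952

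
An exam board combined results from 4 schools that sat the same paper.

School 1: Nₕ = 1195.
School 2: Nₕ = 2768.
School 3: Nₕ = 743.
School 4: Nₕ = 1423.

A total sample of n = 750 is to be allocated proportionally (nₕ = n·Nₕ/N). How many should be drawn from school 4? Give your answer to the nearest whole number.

174

Share of school 4 = 1423/6129 = 0.23217.
Allocate 750 × 0.23217 = 174.131... → 174.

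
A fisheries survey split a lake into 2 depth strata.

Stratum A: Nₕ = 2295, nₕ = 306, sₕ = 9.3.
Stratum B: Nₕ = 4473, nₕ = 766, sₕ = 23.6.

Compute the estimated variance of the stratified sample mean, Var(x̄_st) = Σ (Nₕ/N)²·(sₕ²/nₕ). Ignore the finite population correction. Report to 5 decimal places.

0.35009

N = 6768; Wₕ = Nₕ/N.
stratum A: (2295/6768)²·9.3²/306 = 0.03250043
stratum B: (4473/6768)²·23.6²/766 = 0.31759403
Sum = 0.35009447 → 0.35009.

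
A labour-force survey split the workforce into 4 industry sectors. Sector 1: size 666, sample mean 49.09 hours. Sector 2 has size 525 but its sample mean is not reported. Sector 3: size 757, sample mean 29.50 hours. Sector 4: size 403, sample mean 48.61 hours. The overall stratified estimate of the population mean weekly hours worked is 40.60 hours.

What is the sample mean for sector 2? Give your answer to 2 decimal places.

39.69

Σ Nₕx̄ₕ = N·μ, so 525·x̄_2 = 2351·40.60 − (666·49.09 + 757·29.50 + 403·48.61).
= 95450.6 − 74615.27 = 20835.33.
x̄_2 = 20835.33 / 525 = 39.6863... → 39.69.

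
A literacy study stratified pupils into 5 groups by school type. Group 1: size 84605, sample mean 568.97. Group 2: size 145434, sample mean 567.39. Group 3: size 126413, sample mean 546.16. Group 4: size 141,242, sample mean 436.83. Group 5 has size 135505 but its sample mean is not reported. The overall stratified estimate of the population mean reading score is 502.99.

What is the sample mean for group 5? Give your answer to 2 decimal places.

421.36

Σ Nₕx̄ₕ = N·μ, so 135505·x̄_5 = 633199·502.99 − (84605·568.97 + 145434·567.39 + 126413·546.16 + 141242·436.83).
= 318492765.01 − 261395971.05 = 57096793.96.
x̄_5 = 57096793.96 / 135505 = 421.3630... → 421.36.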